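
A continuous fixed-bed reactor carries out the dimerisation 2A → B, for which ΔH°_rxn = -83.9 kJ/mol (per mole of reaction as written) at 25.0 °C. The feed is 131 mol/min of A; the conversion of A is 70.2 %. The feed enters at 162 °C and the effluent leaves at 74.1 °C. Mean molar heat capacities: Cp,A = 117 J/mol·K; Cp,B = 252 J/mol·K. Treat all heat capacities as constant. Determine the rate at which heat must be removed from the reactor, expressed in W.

Q_out = 86100 W

Extent of reaction ξ = 0.702 × 131 / 2 = 45.981 mol/min
Reaction term: ξ·ΔH°_rxn = 45.981 × -83.9 = -3857.8 kJ/min
Sensible, feed 162→25 °C: -2099.8 kJ/min
Outlet flows (mol/min): A 39.038, B 45.981
Sensible, products 25→74.1 °C: 793.19 kJ/min
Q = ΔH = -5164.4 kJ/min = -86.074 kW
Heat removed = 86074 W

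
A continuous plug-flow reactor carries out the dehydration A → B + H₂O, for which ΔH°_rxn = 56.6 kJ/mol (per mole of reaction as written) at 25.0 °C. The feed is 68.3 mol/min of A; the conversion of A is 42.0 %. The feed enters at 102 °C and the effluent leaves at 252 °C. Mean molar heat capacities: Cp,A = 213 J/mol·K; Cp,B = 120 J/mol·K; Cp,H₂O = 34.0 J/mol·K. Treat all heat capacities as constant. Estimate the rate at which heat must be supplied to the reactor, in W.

Extent of reaction ξ = 0.420 × 68.3 = 28.686 mol/min
Reaction term: ξ·ΔH°_rxn = 28.686 × 56.6 = 1623.6 kJ/min
Sensible, feed 102→25 °C: -1120.2 kJ/min
Outlet flows (mol/min): A 39.614, B 28.686, H₂O 28.686
Sensible, products 25→252 °C: 2918.2 kJ/min
Q = ΔH = 3421.6 kJ/min = 57.027 kW
Heat supplied = 57027 W

Q_in = 57000 W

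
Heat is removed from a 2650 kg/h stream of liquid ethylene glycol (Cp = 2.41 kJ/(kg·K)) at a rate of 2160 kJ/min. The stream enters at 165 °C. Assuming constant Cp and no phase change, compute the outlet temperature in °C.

Q = 2160 kJ/min = 129600 kJ/h
ΔT = Q/(ṁ·Cp) = 129600/(2650×2.41) = 20.293 K
T_out = 165 − 20.293 = 144.71 °C

T_out = 145 °C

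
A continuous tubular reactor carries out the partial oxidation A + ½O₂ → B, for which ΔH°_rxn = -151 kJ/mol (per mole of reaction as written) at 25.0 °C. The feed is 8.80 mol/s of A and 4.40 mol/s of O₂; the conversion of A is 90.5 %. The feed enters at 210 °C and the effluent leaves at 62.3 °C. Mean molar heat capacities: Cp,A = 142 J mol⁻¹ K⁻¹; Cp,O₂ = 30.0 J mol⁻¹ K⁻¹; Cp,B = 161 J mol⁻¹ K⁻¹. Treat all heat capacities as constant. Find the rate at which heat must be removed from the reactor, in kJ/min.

Q_out = 84300 kJ/min

Extent of reaction ξ = 0.905 × 8.80 = 7.964 mol/s
Reaction term: ξ·ΔH°_rxn = 7.964 × -151 = -1202.6 kJ/s
Sensible, feed 210→25 °C: -255.6 kJ/s
Outlet flows (mol/s): A 0.836, O₂ 0.418, B 7.964
Sensible, products 25→62.3 °C: 52.722 kJ/s
Q = ΔH = -1405.4 kJ/s = -1405.4 kW
Heat removed = 84326 kJ/min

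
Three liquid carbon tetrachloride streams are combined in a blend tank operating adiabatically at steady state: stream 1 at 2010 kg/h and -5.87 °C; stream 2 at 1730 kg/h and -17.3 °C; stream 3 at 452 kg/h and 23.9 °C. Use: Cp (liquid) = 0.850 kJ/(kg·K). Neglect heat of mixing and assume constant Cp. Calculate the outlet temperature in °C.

No heat crosses the boundary, so H_out = H_in.
T_out = Σ ṁᵢCp,ᵢTᵢ / Σ ṁᵢCp,ᵢ
      = -26286 / 3563.2 = -7.3771 °C

T_out = -7.38 °C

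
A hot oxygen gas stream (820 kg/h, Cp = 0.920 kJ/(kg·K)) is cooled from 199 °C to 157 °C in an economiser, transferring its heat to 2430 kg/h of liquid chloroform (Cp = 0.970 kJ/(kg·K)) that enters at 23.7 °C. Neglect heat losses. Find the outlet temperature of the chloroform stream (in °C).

Heat released by hot stream: Q = 820 × 0.920 × (199 − 157) = 31685 kJ/h
Energy balance on cold side (adiabatic exchanger): Q = ṁ_c·Cp_c·(T_c,out − T_c,in)
T_c,out = 23.7 + 31685/(2430 × 0.970) = 37.142 °C

T_c,out = 37.1 °C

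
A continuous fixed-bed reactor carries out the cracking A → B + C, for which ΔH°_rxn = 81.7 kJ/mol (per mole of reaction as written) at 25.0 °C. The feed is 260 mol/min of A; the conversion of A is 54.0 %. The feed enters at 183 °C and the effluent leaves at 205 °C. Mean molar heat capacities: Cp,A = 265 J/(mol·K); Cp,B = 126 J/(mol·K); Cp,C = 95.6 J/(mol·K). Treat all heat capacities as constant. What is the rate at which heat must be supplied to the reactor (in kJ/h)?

Q_in = 713000 kJ/h

Extent of reaction ξ = 0.540 × 260 = 140.4 mol/min
Reaction term: ξ·ΔH°_rxn = 140.4 × 81.7 = 11471 kJ/min
Sensible, feed 183→25 °C: -10886 kJ/min
Outlet flows (mol/min): A 119.6, B 140.4, C 140.4
Sensible, products 25→205 °C: 11305 kJ/min
Q = ΔH = 11890 kJ/min = 198.16 kW
Heat supplied = 713380 kJ/h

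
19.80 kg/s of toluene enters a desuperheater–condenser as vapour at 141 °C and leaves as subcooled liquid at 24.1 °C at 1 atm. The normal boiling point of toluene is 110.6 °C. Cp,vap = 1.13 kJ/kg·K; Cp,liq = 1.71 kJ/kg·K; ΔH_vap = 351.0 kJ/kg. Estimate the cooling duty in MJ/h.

Q_c = 38000 MJ/h

vapour 141→110.6 °C: -34.352 kJ/kg
condensation at 110.6 °C: -351 kJ/kg
liquid 110.6→24.1 °C: -147.91 kJ/kg
Δh = -34.352 + -351 + -147.91 = -533.27 kJ/kg
Q = ṁ·Δh = 19.80 kg/s × -533.27 kJ/kg = -10559 kJ/s
|Q| = 10559 kW = 38011 MJ/h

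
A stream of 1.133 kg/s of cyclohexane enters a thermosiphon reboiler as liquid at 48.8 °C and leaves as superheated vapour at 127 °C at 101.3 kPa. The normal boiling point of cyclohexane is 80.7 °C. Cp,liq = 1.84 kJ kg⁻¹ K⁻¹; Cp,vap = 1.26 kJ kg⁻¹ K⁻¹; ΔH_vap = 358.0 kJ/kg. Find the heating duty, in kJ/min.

liquid 48.8→80.7 °C: 58.696 kJ/kg
vaporisation at 80.7 °C: 358 kJ/kg
vapour 80.7→127 °C: 58.338 kJ/kg
Δh = 58.696 + 358 + 58.338 = 475.03 kJ/kg
Q = ṁ·Δh = 1.133 kg/s × 475.03 kJ/kg = 538.21 kJ/s
|Q| = 538.21 kW = 32293 kJ/min

Q = 32300 kJ/min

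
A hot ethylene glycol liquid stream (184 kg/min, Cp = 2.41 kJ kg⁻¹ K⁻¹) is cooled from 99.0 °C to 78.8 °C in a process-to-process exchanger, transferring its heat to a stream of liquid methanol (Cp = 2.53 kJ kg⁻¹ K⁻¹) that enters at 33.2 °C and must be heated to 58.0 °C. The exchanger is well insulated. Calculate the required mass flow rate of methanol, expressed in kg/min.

Heat released by hot stream: Q = 184 × 2.41 × (99.0 − 78.8) = 8957.5 kJ/min
Energy balance on cold side (adiabatic exchanger): Q = ṁ_c·Cp_c·(T_c,out − T_c,in)
ṁ_c = 8957.5 / [2.53 × (58.0 − 33.2)] = 142.76 kg/min

ṁ_c = 143 kg/min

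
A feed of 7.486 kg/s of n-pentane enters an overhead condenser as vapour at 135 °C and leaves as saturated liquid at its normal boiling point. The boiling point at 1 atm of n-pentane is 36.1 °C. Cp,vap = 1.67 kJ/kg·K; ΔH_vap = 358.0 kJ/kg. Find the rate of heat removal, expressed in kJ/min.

Q_c = 235000 kJ/min

vapour 135→36.1 °C: -165.16 kJ/kg
condensation at 36.1 °C: -358 kJ/kg
Δh = -165.16 + -358 = -523.16 kJ/kg
Q = ṁ·Δh = 7.486 kg/s × -523.16 kJ/kg = -3916.4 kJ/s
|Q| = 3916.4 kW = 234980 kJ/min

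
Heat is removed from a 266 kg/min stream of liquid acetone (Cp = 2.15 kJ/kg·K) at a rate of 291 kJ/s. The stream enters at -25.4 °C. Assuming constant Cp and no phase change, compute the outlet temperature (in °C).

T_out = -55.9 °C

Q = 291 kJ/s = 17460 kJ/min
ΔT = Q/(ṁ·Cp) = 17460/(266×2.15) = 30.53 K
T_out = -25.4 − 30.53 = -55.93 °C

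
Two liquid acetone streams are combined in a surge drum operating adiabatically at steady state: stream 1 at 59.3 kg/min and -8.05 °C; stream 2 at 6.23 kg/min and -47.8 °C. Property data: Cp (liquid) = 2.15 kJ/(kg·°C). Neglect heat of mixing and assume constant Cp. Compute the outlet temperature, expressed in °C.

T_out = -11.8 °C

Energy balance with Q = 0: Σ ṁᵢCp,ᵢ(T_out − Tᵢ) = 0
T_out = Σ ṁᵢCp,ᵢTᵢ / Σ ṁᵢCp,ᵢ
      = -1666.6 / 140.89 = -11.829 °C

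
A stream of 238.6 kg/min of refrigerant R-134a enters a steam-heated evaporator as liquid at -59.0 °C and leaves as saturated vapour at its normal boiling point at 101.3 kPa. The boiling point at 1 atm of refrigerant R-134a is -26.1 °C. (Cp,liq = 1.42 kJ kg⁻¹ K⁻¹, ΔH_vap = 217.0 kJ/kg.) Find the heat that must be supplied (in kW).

Q = 1050 kW

liquid -59.0→-26.1 °C: 46.718 kJ/kg
vaporisation at -26.1 °C: 217 kJ/kg
Δh = 46.718 + 217 = 263.72 kJ/kg
Q = ṁ·Δh = 238.6 kg/min × 263.72 kJ/kg = 62923 kJ/min
|Q| = 1048.7 kW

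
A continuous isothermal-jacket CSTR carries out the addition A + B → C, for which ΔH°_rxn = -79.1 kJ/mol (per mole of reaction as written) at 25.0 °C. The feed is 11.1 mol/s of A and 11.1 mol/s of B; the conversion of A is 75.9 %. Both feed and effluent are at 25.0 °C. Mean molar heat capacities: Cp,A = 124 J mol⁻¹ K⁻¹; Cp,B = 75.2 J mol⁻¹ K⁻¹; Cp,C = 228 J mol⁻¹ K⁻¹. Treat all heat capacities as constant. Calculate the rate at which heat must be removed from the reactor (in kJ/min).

Q_out = 40000 kJ/min

Extent of reaction ξ = 0.759 × 11.1 = 8.4249 mol/s
Reaction term: ξ·ΔH°_rxn = 8.4249 × -79.1 = -666.41 kJ/s
Q = ΔH = -666.41 kJ/s = -666.41 kW
Heat removed = 39985 kJ/min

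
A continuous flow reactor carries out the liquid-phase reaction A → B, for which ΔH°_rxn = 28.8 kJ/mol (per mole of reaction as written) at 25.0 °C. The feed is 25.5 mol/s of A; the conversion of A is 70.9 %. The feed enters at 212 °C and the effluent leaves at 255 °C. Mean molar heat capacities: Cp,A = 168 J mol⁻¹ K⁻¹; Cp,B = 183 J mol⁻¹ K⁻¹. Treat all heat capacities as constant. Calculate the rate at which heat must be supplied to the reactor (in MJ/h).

Q_in = 2760 MJ/h

Extent of reaction ξ = 0.709 × 25.5 = 18.079 mol/s
Reaction term: ξ·ΔH°_rxn = 18.079 × 28.8 = 520.69 kJ/s
Sensible, feed 212→25 °C: -801.11 kJ/s
Outlet flows (mol/s): A 7.4205, B 18.079
Sensible, products 25→255 °C: 1047.7 kJ/s
Q = ΔH = 767.28 kJ/s = 767.28 kW
Heat supplied = 2762.2 MJ/h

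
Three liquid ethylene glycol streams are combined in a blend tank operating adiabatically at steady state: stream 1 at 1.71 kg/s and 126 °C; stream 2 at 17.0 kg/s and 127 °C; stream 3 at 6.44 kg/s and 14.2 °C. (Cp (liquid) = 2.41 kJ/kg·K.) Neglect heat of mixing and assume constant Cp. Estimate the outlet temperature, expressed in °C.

No heat crosses the boundary, so H_out = H_in.
T_out = Σ ṁᵢCp,ᵢTᵢ / Σ ṁᵢCp,ᵢ
      = 5942.8 / 60.611 = 98.048 °C

T_out = 98.0 °C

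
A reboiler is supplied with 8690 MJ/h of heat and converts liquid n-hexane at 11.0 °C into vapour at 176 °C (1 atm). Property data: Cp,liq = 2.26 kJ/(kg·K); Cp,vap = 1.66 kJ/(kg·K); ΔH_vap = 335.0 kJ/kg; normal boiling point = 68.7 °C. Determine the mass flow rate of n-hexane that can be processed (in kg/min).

ṁ = 225 kg/min

Δh = 2.26×(68.7−11.0) + 335.0 + 1.66×(176−68.7) = 643.52 kJ/kg
Q = 8690 MJ/h = 2413.9 kJ/s = 144830 kJ/min
ṁ = Q/Δh = 144830 / 643.52 = 225.06 kg/min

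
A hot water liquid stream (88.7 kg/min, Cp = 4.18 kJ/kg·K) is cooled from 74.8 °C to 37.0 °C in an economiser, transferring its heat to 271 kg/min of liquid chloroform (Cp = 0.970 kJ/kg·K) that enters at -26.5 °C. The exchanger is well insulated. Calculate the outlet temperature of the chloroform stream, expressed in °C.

Heat released by hot stream: Q = 88.7 × 4.18 × (74.8 − 37.0) = 14015 kJ/min
Energy balance on cold side (adiabatic exchanger): Q = ṁ_c·Cp_c·(T_c,out − T_c,in)
T_c,out = -26.5 + 14015/(271 × 0.970) = 26.815 °C

T_c,out = 26.8 °C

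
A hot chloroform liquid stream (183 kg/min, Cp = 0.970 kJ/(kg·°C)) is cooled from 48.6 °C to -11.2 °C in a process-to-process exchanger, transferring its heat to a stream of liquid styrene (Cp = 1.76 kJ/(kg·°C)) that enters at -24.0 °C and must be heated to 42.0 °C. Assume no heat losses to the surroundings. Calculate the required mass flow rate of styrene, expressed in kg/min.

ṁ_c = 91.4 kg/min

Heat released by hot stream: Q = 183 × 0.970 × (48.6 − -11.2) = 10615 kJ/min
Energy balance on cold side (adiabatic exchanger): Q = ṁ_c·Cp_c·(T_c,out − T_c,in)
ṁ_c = 10615 / [1.76 × (42.0 − -24.0)] = 91.383 kg/min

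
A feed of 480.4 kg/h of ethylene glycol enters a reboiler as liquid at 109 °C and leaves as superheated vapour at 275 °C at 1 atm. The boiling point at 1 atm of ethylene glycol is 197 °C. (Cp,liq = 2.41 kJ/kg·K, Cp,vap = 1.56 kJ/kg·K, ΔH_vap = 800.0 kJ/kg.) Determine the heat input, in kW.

Q = 151 kW

liquid 109→197 °C: 212.08 kJ/kg
vaporisation at 197 °C: 800 kJ/kg
vapour 197→275 °C: 121.68 kJ/kg
Δh = 212.08 + 800 + 121.68 = 1133.8 kJ/kg
Q = ṁ·Δh = 480.4 kg/h × 1133.8 kJ/kg = 544660 kJ/h
|Q| = 151.29 kW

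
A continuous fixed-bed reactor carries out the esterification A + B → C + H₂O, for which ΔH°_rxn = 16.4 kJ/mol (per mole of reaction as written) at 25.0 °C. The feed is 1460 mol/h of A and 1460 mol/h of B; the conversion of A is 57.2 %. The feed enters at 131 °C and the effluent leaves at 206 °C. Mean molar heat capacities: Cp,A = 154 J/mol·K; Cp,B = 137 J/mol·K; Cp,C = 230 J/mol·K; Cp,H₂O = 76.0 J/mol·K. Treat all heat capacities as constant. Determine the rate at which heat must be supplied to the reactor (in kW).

Q_in = 13.3 kW

Extent of reaction ξ = 0.572 × 1460 = 835.12 mol/h
Reaction term: ξ·ΔH°_rxn = 835.12 × 16.4 = 13696 kJ/h
Sensible, feed 131→25 °C: -45035 kJ/h
Outlet flows (mol/h): A 624.88, B 624.88, C 835.12, H₂O 835.12
Sensible, products 25→206 °C: 79167 kJ/h
Q = ΔH = 47828 kJ/h = 13.286 kW
Heat supplied = 13.286 kW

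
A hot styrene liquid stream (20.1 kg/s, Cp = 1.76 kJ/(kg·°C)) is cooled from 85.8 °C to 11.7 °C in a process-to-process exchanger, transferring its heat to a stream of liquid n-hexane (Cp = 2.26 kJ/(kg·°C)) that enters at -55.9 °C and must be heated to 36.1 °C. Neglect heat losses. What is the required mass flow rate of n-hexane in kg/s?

ṁ_c = 12.6 kg/s

Heat released by hot stream: Q = 20.1 × 1.76 × (85.8 − 11.7) = 2621.4 kJ/s
Energy balance on cold side (adiabatic exchanger): Q = ṁ_c·Cp_c·(T_c,out − T_c,in)
ṁ_c = 2621.4 / [2.26 × (36.1 − -55.9)] = 12.608 kg/s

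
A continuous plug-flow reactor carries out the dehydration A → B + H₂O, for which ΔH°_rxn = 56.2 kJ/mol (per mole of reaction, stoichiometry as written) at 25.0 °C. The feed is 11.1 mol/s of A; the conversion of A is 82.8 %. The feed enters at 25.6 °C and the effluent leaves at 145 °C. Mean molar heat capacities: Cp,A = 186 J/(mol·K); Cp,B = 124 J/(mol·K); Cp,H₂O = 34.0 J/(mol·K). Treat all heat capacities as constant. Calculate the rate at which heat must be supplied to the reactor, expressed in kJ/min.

Q_in = 43900 kJ/min

Extent of reaction ξ = 0.828 × 11.1 = 9.1908 mol/s
Reaction term: ξ·ΔH°_rxn = 9.1908 × 56.2 = 516.52 kJ/s
Sensible, feed 25.6→25 °C: -1.2388 kJ/s
Outlet flows (mol/s): A 1.9092, B 9.1908, H₂O 9.1908
Sensible, products 25→145 °C: 216.87 kJ/s
Q = ΔH = 732.16 kJ/s = 732.16 kW
Heat supplied = 43929 kJ/min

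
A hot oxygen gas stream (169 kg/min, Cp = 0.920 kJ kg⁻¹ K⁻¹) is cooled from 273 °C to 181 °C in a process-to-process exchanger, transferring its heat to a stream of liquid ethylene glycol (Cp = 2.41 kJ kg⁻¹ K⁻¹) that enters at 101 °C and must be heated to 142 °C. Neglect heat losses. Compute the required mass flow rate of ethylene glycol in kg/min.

Heat released by hot stream: Q = 169 × 0.920 × (273 − 181) = 14304 kJ/min
Energy balance on cold side (adiabatic exchanger): Q = ṁ_c·Cp_c·(T_c,out − T_c,in)
ṁ_c = 14304 / [2.41 × (142 − 101)] = 144.76 kg/min

ṁ_c = 145 kg/min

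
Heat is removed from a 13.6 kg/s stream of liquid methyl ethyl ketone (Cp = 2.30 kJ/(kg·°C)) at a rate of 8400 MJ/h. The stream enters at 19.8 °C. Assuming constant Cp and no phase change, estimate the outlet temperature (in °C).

Q = 8400 MJ/h = 2333.3 kJ/s
ΔT = Q/(ṁ·Cp) = 2333.3/(13.6×2.30) = 74.595 K
T_out = 19.8 − 74.595 = -54.795 °C

T_out = -54.8 °C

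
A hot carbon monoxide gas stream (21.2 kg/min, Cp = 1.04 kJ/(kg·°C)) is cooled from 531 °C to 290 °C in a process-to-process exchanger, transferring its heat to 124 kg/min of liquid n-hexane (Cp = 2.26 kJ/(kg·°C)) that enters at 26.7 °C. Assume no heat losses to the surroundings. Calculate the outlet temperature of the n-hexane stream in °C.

Heat released by hot stream: Q = 21.2 × 1.04 × (531 − 290) = 5313.6 kJ/min
Energy balance on cold side (adiabatic exchanger): Q = ṁ_c·Cp_c·(T_c,out − T_c,in)
T_c,out = 26.7 + 5313.6/(124 × 2.26) = 45.661 °C

T_c,out = 45.7 °C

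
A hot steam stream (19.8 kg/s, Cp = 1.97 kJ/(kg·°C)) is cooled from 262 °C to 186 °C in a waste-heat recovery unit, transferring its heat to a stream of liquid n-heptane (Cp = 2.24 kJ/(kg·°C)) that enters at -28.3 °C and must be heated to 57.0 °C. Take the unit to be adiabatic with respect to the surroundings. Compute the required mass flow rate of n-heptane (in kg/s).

Heat released by hot stream: Q = 19.8 × 1.97 × (262 − 186) = 2964.5 kJ/s
Energy balance on cold side (adiabatic exchanger): Q = ṁ_c·Cp_c·(T_c,out − T_c,in)
ṁ_c = 2964.5 / [2.24 × (57.0 − -28.3)] = 15.515 kg/s

ṁ_c = 15.5 kg/s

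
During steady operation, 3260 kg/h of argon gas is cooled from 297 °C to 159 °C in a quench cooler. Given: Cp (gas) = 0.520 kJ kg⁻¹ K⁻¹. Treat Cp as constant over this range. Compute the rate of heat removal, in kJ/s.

Q_c = 65.0 kJ/s

Q = ṁ·Cp·ΔT = 3260 × 0.520 × (159 − 297) = -233940 kJ/h
Converting: 233940 / 3600 s = 64.983 kW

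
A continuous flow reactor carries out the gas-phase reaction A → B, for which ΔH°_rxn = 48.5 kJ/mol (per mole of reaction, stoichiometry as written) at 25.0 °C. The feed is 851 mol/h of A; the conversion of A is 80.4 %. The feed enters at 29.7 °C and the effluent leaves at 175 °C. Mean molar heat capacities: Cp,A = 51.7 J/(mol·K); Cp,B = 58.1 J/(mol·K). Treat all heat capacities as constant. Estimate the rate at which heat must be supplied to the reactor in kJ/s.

Q_in = 11.2 kJ/s

Extent of reaction ξ = 0.804 × 851 = 684.2 mol/h
Reaction term: ξ·ΔH°_rxn = 684.2 × 48.5 = 33184 kJ/h
Sensible, feed 29.7→25 °C: -206.78 kJ/h
Outlet flows (mol/h): A 166.8, B 684.2
Sensible, products 25→175 °C: 7256.3 kJ/h
Q = ΔH = 40233 kJ/h = 11.176 kW
Heat supplied = 11.176 kJ/s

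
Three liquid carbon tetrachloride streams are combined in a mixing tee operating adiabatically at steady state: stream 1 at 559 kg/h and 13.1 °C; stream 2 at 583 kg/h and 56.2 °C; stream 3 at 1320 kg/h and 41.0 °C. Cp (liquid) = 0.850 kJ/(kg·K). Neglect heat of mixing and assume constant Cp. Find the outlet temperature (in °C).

No heat crosses the boundary, so H_out = H_in.
Σ ṁᵢCp,ᵢTᵢ = 559×0.850×13.1 + 583×0.850×56.2 + 1320×0.850×41.0 = 80076
Σ ṁᵢCp,ᵢ = 559×0.850 + 583×0.850 + 1320×0.850 = 2092.7
T_out = 80076 / 2092.7 = 38.265 °C

T_out = 38.3 °C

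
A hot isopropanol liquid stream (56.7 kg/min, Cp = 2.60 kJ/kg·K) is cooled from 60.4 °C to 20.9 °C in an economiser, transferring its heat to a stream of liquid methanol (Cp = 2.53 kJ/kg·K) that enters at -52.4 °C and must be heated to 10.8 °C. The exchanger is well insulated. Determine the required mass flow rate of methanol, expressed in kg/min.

ṁ_c = 36.4 kg/min

Heat released by hot stream: Q = 56.7 × 2.60 × (60.4 − 20.9) = 5823.1 kJ/min
Energy balance on cold side (adiabatic exchanger): Q = ṁ_c·Cp_c·(T_c,out − T_c,in)
ṁ_c = 5823.1 / [2.53 × (10.8 − -52.4)] = 36.418 kg/min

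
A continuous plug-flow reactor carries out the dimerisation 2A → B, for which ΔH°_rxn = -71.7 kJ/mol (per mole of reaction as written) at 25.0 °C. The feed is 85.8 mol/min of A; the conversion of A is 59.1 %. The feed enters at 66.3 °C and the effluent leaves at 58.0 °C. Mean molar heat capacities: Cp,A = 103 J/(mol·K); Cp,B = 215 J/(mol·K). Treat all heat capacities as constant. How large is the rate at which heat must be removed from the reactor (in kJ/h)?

Q_out = 113000 kJ/h

Extent of reaction ξ = 0.591 × 85.8 / 2 = 25.354 mol/min
Reaction term: ξ·ΔH°_rxn = 25.354 × -71.7 = -1817.9 kJ/min
Sensible, feed 66.3→25 °C: -364.98 kJ/min
Outlet flows (mol/min): A 35.092, B 25.354
Sensible, products 25→58.0 °C: 299.16 kJ/min
Q = ΔH = -1883.7 kJ/min = -31.395 kW
Heat removed = 113020 kJ/h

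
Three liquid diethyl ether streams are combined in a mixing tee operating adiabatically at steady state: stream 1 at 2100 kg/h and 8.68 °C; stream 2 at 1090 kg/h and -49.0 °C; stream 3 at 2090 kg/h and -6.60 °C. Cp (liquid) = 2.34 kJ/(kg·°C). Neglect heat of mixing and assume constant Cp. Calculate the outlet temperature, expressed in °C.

Adiabatic, steady state ⇒ Σ ṁᵢCp,ᵢ(T_out − Tᵢ) = 0
T_out = Σ ṁᵢCp,ᵢTᵢ / Σ ṁᵢCp,ᵢ
      = -114600 / 12355 = -9.2758 °C

T_out = -9.28 °C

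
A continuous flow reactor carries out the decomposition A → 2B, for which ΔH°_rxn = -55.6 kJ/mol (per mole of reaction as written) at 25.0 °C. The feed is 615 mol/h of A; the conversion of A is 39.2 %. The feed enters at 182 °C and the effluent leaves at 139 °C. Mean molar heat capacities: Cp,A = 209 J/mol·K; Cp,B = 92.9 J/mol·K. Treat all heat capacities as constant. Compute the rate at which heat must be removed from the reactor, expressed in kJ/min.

Extent of reaction ξ = 0.392 × 615 = 241.08 mol/h
Reaction term: ξ·ΔH°_rxn = 241.08 × -55.6 = -13404 kJ/h
Sensible, feed 182→25 °C: -20180 kJ/h
Outlet flows (mol/h): A 373.92, B 482.16
Sensible, products 25→139 °C: 14015 kJ/h
Q = ΔH = -19569 kJ/h = -5.4357 kW
Heat removed = 326.14 kJ/min

Q_out = 326 kJ/min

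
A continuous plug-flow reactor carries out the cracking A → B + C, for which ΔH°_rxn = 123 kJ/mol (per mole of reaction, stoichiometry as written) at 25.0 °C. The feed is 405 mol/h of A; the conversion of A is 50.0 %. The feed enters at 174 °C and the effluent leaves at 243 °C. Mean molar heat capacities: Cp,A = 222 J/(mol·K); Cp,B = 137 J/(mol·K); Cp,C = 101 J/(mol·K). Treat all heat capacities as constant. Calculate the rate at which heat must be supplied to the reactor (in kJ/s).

Q_in = 8.84 kJ/s

Extent of reaction ξ = 0.500 × 405 = 202.5 mol/h
Reaction term: ξ·ΔH°_rxn = 202.5 × 123 = 24908 kJ/h
Sensible, feed 174→25 °C: -13397 kJ/h
Outlet flows (mol/h): A 202.5, B 202.5, C 202.5
Sensible, products 25→243 °C: 20307 kJ/h
Q = ΔH = 31818 kJ/h = 8.8382 kW
Heat supplied = 8.8382 kJ/s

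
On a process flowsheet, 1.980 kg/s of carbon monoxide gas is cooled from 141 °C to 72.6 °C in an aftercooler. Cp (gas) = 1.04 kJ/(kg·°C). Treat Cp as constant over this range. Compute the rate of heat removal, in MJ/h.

Q = ṁ·Cp·ΔT = 1.980 × 1.04 × (72.6 − 141) = -140.85 kJ/s
Cooling duty = 507.06 MJ/h

Q_c = 507 MJ/h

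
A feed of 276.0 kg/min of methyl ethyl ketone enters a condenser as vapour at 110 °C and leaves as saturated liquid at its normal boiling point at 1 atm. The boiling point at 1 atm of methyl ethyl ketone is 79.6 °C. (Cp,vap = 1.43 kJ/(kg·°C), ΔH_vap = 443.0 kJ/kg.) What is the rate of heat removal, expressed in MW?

vapour 110→79.6 °C: -43.472 kJ/kg
condensation at 79.6 °C: -443 kJ/kg
Δh = -43.472 + -443 = -486.47 kJ/kg
Q = ṁ·Δh = 276.0 kg/min × -486.47 kJ/kg = -134270 kJ/min
|Q| = 2237.8 kW = 2.2378 MW

Q_c = 2.24 MW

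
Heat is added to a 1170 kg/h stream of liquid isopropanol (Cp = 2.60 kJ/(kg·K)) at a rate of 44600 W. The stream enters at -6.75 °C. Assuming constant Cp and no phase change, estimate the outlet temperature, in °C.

T_out = 46.0 °C

Q = 44600 W = 160560 kJ/h
ΔT = Q/(ṁ·Cp) = 160560/(1170×2.60) = 52.781 K
T_out = -6.75 + 52.781 = 46.031 °C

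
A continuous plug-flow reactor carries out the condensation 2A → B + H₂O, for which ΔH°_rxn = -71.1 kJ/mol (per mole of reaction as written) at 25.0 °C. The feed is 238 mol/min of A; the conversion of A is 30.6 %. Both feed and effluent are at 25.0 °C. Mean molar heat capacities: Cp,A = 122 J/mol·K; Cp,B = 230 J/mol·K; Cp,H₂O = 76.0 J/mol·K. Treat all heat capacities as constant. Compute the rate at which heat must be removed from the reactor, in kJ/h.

Extent of reaction ξ = 0.306 × 238 / 2 = 36.414 mol/min
Reaction term: ξ·ΔH°_rxn = 36.414 × -71.1 = -2589 kJ/min
Q = ΔH = -2589 kJ/min = -43.151 kW
Heat removed = 155340 kJ/h

Q_out = 155000 kJ/h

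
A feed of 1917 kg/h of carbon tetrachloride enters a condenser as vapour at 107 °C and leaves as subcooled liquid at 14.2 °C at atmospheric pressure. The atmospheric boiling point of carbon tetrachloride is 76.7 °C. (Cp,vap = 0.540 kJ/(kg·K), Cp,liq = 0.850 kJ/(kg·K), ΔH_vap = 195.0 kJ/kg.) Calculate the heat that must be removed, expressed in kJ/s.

Q_c = 141 kJ/s

vapour 107→76.7 °C: -16.362 kJ/kg
condensation at 76.7 °C: -195 kJ/kg
liquid 76.7→14.2 °C: -53.125 kJ/kg
Δh = -16.362 + -195 + -53.125 = -264.49 kJ/kg
Q = ṁ·Δh = 1917 kg/h × -264.49 kJ/kg = -507020 kJ/h
|Q| = 140.84 kW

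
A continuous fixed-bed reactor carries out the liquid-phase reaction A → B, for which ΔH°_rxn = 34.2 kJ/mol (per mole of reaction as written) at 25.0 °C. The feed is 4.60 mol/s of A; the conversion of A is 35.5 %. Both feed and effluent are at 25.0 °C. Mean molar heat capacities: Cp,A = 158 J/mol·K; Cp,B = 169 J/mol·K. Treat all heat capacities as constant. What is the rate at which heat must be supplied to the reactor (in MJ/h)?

Q_in = 201 MJ/h

Extent of reaction ξ = 0.355 × 4.60 = 1.633 mol/s
Reaction term: ξ·ΔH°_rxn = 1.633 × 34.2 = 55.849 kJ/s
Q = ΔH = 55.849 kJ/s = 55.849 kW
Heat supplied = 201.05 MJ/h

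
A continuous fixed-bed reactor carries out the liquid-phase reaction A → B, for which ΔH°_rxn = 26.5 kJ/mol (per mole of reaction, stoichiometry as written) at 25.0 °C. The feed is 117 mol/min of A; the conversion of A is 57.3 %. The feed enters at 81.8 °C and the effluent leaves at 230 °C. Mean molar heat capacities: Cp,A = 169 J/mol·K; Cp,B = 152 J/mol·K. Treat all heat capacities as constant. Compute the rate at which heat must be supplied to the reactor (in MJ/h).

Q_in = 268 MJ/h

Extent of reaction ξ = 0.573 × 117 = 67.041 mol/min
Reaction term: ξ·ΔH°_rxn = 67.041 × 26.5 = 1776.6 kJ/min
Sensible, feed 81.8→25 °C: -1123.1 kJ/min
Outlet flows (mol/min): A 49.959, B 67.041
Sensible, products 25→230 °C: 3819.8 kJ/min
Q = ΔH = 4473.3 kJ/min = 74.555 kW
Heat supplied = 268.4 MJ/h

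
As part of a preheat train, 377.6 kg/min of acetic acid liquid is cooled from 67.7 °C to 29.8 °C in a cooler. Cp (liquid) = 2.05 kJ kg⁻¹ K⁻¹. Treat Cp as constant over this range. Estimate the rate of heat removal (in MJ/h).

Q = ṁ·Cp·ΔT = 377.6 × 2.05 × (29.8 − 67.7) = -29338 kJ/min
Converting: 29338 / 60 s = 488.96 kW
Cooling duty = 1760.3 MJ/h

Q_c = 1760 MJ/h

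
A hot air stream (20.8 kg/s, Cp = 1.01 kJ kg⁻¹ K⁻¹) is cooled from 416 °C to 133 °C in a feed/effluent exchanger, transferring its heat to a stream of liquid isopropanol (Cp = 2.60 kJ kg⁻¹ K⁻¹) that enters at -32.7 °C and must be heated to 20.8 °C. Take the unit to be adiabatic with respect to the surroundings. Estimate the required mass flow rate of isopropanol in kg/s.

ṁ_c = 42.7 kg/s

Heat released by hot stream: Q = 20.8 × 1.01 × (416 − 133) = 5945.3 kJ/s
Energy balance on cold side (adiabatic exchanger): Q = ṁ_c·Cp_c·(T_c,out − T_c,in)
ṁ_c = 5945.3 / [2.60 × (20.8 − -32.7)] = 42.741 kg/s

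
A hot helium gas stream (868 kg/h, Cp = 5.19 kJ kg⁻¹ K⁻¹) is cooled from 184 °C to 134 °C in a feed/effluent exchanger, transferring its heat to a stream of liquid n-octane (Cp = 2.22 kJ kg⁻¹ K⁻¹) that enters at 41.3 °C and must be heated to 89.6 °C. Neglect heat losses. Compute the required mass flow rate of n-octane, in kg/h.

Heat released by hot stream: Q = 868 × 5.19 × (184 − 134) = 225250 kJ/h
Energy balance on cold side (adiabatic exchanger): Q = ṁ_c·Cp_c·(T_c,out − T_c,in)
ṁ_c = 225250 / [2.22 × (89.6 − 41.3)] = 2100.7 kg/h

ṁ_c = 2100 kg/h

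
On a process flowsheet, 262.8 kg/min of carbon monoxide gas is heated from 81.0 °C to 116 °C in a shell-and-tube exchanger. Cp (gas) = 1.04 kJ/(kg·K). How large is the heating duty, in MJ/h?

Q = ṁ·Cp·ΔT = 262.8 × 1.04 × (116 − 81.0) = 9565.9 kJ/min
Converting: 9565.9 / 60 s = 159.43 kW
Heating duty = 573.96 MJ/h

Q = 574 MJ/h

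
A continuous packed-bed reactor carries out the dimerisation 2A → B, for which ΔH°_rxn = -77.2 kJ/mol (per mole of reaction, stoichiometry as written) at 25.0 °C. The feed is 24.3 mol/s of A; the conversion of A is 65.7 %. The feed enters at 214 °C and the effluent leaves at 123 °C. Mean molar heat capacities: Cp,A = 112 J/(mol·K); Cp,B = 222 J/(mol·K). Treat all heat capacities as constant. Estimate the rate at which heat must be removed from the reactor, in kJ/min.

Extent of reaction ξ = 0.657 × 24.3 / 2 = 7.9826 mol/s
Reaction term: ξ·ΔH°_rxn = 7.9826 × -77.2 = -616.25 kJ/s
Sensible, feed 214→25 °C: -514.38 kJ/s
Outlet flows (mol/s): A 8.3349, B 7.9826
Sensible, products 25→123 °C: 265.15 kJ/s
Q = ΔH = -865.48 kJ/s = -865.48 kW
Heat removed = 51929 kJ/min

Q_out = 51900 kJ/min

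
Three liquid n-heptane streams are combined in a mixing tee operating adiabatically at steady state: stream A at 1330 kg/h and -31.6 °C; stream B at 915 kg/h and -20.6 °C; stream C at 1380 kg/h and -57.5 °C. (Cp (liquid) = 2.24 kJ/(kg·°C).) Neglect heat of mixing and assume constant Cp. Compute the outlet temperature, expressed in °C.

T_out = -38.7 °C

No heat crosses the boundary, so H_out = H_in.
Σ ṁᵢCp,ᵢTᵢ = 1330×2.24×-31.6 + 915×2.24×-20.6 + 1380×2.24×-57.5 = -314110
Σ ṁᵢCp,ᵢ = 1330×2.24 + 915×2.24 + 1380×2.24 = 8120
T_out = -314110 / 8120 = -38.683 °C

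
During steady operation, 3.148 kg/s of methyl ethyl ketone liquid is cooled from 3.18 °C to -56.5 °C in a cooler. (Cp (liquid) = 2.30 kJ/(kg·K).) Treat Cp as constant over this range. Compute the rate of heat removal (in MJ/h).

Q = ṁ·Cp·ΔT = 3.148 × 2.30 × (-56.5 − 3.18) = -432.11 kJ/s
Cooling duty = 1555.6 MJ/h

Q_c = 1560 MJ/h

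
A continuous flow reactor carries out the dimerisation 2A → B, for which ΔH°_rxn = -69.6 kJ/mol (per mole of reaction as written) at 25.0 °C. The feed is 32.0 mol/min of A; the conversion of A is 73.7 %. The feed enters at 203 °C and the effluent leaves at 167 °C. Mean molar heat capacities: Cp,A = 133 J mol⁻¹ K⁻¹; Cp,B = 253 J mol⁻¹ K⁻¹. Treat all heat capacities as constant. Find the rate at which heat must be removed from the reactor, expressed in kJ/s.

Extent of reaction ξ = 0.737 × 32.0 / 2 = 11.792 mol/min
Reaction term: ξ·ΔH°_rxn = 11.792 × -69.6 = -820.72 kJ/min
Sensible, feed 203→25 °C: -757.57 kJ/min
Outlet flows (mol/min): A 8.416, B 11.792
Sensible, products 25→167 °C: 582.58 kJ/min
Q = ΔH = -995.71 kJ/min = -16.595 kW
Heat removed = 16.595 kJ/s

Q_out = 16.6 kJ/s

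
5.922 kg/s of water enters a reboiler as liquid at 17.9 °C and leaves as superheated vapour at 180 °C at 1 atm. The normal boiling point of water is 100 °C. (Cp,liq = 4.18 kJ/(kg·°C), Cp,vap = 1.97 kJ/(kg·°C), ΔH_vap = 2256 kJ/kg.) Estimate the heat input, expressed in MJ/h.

Q = 58800 MJ/h

liquid 17.9→100 °C: 343.18 kJ/kg
vaporisation at 100 °C: 2256 kJ/kg
vapour 100→180 °C: 157.6 kJ/kg
Δh = 343.18 + 2256 + 157.6 = 2756.8 kJ/kg
Q = ṁ·Δh = 5.922 kg/s × 2756.8 kJ/kg = 16326 kJ/s
|Q| = 16326 kW = 58772 MJ/h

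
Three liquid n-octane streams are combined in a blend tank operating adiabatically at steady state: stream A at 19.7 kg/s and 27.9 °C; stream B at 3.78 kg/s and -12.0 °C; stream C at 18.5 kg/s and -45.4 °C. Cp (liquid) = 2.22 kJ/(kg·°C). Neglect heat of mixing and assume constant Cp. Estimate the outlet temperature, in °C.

T_out = -7.99 °C

Adiabatic, steady state ⇒ Σ ṁᵢCp,ᵢ(T_out − Tᵢ) = 0
Σ ṁᵢCp,ᵢTᵢ = 19.7×2.22×27.9 + 3.78×2.22×-12.0 + 18.5×2.22×-45.4 = -745.1
Σ ṁᵢCp,ᵢ = 19.7×2.22 + 3.78×2.22 + 18.5×2.22 = 93.196
T_out = -745.1 / 93.196 = -7.995 °C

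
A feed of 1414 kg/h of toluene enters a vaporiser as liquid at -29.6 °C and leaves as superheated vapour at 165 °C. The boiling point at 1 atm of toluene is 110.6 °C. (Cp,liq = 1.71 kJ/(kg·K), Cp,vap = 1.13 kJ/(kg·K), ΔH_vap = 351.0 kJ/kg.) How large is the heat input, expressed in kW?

liquid -29.6→110.6 °C: 239.74 kJ/kg
vaporisation at 110.6 °C: 351 kJ/kg
vapour 110.6→165 °C: 61.472 kJ/kg
Δh = 239.74 + 351 + 61.472 = 652.21 kJ/kg
Q = ṁ·Δh = 1414 kg/h × 652.21 kJ/kg = 922230 kJ/h
|Q| = 256.18 kW

Q = 256 kW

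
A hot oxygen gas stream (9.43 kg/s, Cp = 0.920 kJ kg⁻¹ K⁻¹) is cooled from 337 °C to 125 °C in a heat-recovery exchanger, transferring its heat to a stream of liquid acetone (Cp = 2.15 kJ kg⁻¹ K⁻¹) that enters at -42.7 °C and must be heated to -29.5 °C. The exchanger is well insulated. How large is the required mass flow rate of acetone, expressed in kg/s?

ṁ_c = 64.8 kg/s

Heat released by hot stream: Q = 9.43 × 0.920 × (337 − 125) = 1839.2 kJ/s
Energy balance on cold side (adiabatic exchanger): Q = ṁ_c·Cp_c·(T_c,out − T_c,in)
ṁ_c = 1839.2 / [2.15 × (-29.5 − -42.7)] = 64.807 kg/s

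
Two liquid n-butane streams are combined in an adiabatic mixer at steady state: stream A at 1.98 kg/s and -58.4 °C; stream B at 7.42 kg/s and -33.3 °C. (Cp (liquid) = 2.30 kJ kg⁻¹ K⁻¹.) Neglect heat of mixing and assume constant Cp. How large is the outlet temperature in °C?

No heat crosses the boundary, so H_out = H_in.
T_out = Σ ṁᵢCp,ᵢTᵢ / Σ ṁᵢCp,ᵢ
      = -834.25 / 21.62 = -38.587 °C

T_out = -38.6 °C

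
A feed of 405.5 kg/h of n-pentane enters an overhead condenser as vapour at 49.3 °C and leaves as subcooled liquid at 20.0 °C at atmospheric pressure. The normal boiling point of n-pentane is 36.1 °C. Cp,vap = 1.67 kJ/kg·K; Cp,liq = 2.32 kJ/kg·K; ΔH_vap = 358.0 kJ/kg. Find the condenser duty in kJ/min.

vapour 49.3→36.1 °C: -22.044 kJ/kg
condensation at 36.1 °C: -358 kJ/kg
liquid 36.1→20.0 °C: -37.352 kJ/kg
Δh = -22.044 + -358 + -37.352 = -417.4 kJ/kg
Q = ṁ·Δh = 405.5 kg/h × -417.4 kJ/kg = -169250 kJ/h
|Q| = 47.015 kW = 2820.9 kJ/min

Q_c = 2820 kJ/min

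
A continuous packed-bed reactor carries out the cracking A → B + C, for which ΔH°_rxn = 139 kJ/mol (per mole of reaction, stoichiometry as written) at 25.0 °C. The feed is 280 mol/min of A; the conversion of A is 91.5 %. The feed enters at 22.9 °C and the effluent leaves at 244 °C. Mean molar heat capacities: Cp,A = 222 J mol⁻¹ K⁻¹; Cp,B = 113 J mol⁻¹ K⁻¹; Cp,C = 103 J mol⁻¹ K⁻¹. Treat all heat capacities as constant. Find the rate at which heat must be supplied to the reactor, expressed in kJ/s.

Q_in = 817 kJ/s

Extent of reaction ξ = 0.915 × 280 = 256.2 mol/min
Reaction term: ξ·ΔH°_rxn = 256.2 × 139 = 35612 kJ/min
Sensible, feed 22.9→25 °C: 130.54 kJ/min
Outlet flows (mol/min): A 23.8, B 256.2, C 256.2
Sensible, products 25→244 °C: 13276 kJ/min
Q = ΔH = 49019 kJ/min = 816.98 kW
Heat supplied = 816.98 kJ/s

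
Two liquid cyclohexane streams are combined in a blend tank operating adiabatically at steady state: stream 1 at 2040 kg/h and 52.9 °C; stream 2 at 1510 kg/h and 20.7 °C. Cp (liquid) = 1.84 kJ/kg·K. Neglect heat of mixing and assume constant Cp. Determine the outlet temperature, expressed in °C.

Energy balance with Q = 0: Σ ṁᵢCp,ᵢ(T_out − Tᵢ) = 0
T_out = Σ ṁᵢCp,ᵢTᵢ / Σ ṁᵢCp,ᵢ
      = 256080 / 6532 = 39.204 °C

T_out = 39.2 °C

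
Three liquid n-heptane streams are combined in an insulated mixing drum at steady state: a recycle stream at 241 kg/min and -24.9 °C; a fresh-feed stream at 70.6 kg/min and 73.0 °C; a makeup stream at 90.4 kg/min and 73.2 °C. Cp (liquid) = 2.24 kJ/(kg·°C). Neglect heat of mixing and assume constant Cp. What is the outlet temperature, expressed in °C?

Energy balance with Q = 0: Σ ṁᵢCp,ᵢ(T_out − Tᵢ) = 0
Σ ṁᵢCp,ᵢTᵢ = 241×2.24×-24.9 + 70.6×2.24×73.0 + 90.4×2.24×73.2 = 12925
Σ ṁᵢCp,ᵢ = 241×2.24 + 70.6×2.24 + 90.4×2.24 = 900.48
T_out = 12925 / 900.48 = 14.354 °C

T_out = 14.4 °C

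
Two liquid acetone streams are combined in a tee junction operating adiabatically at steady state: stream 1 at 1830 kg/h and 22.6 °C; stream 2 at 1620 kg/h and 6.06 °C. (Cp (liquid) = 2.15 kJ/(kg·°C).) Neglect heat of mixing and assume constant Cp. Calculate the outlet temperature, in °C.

T_out = 14.8 °C

Adiabatic, steady state ⇒ Σ ṁᵢCp,ᵢ(T_out − Tᵢ) = 0
T_out = Σ ṁᵢCp,ᵢTᵢ / Σ ṁᵢCp,ᵢ
      = 110030 / 7417.5 = 14.833 °C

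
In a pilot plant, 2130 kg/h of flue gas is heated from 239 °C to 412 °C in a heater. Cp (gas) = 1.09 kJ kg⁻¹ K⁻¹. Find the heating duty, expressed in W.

Q = 112000 W

Q = ṁ·Cp·ΔT = 2130 × 1.09 × (412 − 239) = 401650 kJ/h
Converting: 401650 / 3600 s = 111.57 kW
Heating duty = 111570 W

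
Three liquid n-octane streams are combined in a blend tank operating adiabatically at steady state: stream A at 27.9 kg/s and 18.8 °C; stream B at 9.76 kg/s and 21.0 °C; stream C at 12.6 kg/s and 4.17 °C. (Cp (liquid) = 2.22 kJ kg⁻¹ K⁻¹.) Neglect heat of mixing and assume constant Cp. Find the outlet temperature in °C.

T_out = 15.6 °C

Adiabatic, steady state ⇒ Σ ṁᵢCp,ᵢ(T_out − Tᵢ) = 0
Σ ṁᵢCp,ᵢTᵢ = 27.9×2.22×18.8 + 9.76×2.22×21.0 + 12.6×2.22×4.17 = 1736.1
Σ ṁᵢCp,ᵢ = 27.9×2.22 + 9.76×2.22 + 12.6×2.22 = 111.58
T_out = 1736.1 / 111.58 = 15.56 °C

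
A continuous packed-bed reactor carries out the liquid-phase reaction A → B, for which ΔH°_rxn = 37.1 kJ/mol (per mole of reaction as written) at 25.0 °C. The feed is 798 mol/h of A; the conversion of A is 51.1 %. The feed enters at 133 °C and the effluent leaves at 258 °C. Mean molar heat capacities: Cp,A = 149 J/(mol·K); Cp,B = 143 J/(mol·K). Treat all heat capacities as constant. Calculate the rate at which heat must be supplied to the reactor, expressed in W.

Extent of reaction ξ = 0.511 × 798 = 407.78 mol/h
Reaction term: ξ·ΔH°_rxn = 407.78 × 37.1 = 15129 kJ/h
Sensible, feed 133→25 °C: -12841 kJ/h
Outlet flows (mol/h): A 390.22, B 407.78
Sensible, products 25→258 °C: 27134 kJ/h
Q = ΔH = 29421 kJ/h = 8.1726 kW
Heat supplied = 8172.6 W

Q_in = 8170 W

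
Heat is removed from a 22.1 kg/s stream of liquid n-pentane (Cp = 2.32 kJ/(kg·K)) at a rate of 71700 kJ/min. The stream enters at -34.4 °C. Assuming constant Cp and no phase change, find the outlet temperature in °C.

T_out = -57.7 °C

Q = 71700 kJ/min = 1195 kJ/s
ΔT = Q/(ṁ·Cp) = 1195/(22.1×2.32) = 23.307 K
T_out = -34.4 − 23.307 = -57.707 °C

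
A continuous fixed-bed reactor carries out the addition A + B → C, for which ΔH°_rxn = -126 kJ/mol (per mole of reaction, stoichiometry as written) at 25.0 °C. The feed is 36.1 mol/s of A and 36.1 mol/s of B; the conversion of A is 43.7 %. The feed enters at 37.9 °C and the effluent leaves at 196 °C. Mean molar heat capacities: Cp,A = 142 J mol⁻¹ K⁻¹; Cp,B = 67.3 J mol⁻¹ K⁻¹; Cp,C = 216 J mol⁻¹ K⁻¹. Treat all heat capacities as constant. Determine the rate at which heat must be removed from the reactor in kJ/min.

Extent of reaction ξ = 0.437 × 36.1 = 15.776 mol/s
Reaction term: ξ·ΔH°_rxn = 15.776 × -126 = -1987.7 kJ/s
Sensible, feed 37.9→25 °C: -97.469 kJ/s
Outlet flows (mol/s): A 20.324, B 20.324, C 15.776
Sensible, products 25→196 °C: 1310.1 kJ/s
Q = ΔH = -775.1 kJ/s = -775.1 kW
Heat removed = 46506 kJ/min

Q_out = 46500 kJ/min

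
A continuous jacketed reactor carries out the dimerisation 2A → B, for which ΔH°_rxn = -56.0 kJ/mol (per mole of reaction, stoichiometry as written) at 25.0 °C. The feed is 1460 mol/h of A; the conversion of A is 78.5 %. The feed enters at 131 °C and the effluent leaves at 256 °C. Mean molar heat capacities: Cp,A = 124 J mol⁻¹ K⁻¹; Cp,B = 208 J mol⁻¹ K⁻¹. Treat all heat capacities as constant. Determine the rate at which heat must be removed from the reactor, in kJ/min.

Q_out = 246 kJ/min

Extent of reaction ξ = 0.785 × 1460 / 2 = 573.05 mol/h
Reaction term: ξ·ΔH°_rxn = 573.05 × -56.0 = -32091 kJ/h
Sensible, feed 131→25 °C: -19190 kJ/h
Outlet flows (mol/h): A 313.9, B 573.05
Sensible, products 25→256 °C: 36525 kJ/h
Q = ΔH = -14756 kJ/h = -4.0988 kW
Heat removed = 245.93 kJ/min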